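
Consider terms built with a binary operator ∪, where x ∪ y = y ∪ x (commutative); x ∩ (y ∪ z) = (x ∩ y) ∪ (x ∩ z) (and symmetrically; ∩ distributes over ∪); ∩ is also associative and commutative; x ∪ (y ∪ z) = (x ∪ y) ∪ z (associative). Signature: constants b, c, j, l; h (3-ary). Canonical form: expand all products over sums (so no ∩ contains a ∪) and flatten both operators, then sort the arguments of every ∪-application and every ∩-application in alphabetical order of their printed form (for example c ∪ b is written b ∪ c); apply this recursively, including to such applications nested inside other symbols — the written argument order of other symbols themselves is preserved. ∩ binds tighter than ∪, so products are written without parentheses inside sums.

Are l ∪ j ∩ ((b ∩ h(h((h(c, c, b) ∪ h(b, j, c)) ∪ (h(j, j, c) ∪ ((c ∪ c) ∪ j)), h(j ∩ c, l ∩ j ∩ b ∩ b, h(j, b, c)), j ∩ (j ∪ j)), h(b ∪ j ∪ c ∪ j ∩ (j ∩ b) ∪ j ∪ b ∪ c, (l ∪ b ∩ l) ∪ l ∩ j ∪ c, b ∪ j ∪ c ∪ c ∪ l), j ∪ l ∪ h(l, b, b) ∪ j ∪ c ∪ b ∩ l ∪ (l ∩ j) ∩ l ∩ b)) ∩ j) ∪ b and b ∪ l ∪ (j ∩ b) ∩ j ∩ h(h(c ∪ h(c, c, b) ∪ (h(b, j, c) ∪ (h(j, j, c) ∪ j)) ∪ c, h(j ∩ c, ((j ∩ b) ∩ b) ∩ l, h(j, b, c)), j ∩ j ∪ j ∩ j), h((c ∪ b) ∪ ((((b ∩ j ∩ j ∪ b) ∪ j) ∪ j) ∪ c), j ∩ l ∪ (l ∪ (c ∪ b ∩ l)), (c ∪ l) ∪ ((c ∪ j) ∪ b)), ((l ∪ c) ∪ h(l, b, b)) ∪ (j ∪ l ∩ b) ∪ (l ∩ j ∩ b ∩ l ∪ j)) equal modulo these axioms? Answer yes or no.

Answer: yes — both canonical forms are b ∪ b ∩ h(h(c ∪ c ∪ h(b, j, c) ∪ h(c, c, b) ∪ h(j, j, c) ∪ j, h(c ∩ j, b ∩ b ∩ j ∩ l, h(j, b, c)), j ∩ j ∪ j ∩ j), h(b ∪ b ∪ b ∩ j ∩ j ∪ c ∪ c ∪ j ∪ j, b ∩ l ∪ c ∪ j ∩ l ∪ l, b ∪ c ∪ c ∪ j ∪ l), b ∩ j ∩ l ∩ l ∪ b ∩ l ∪ c ∪ h(l, b, b) ∪ j ∪ j ∪ l) ∩ j ∩ j ∪ l

Derivation:
Left:  l ∪ j ∩ ((b ∩ h(h((h(c, c, b) ∪ h(b, j, c)) ∪ (h(j, j, c) ∪ ((c ∪ c) ∪ j)), h(j ∩ c, l ∩ j ∩ b ∩ b, h(j, b, c)), j ∩ (j ∪ j)), h(b ∪ j ∪ c ∪ j ∩ (j ∩ b) ∪ j ∪ b ∪ c, (l ∪ b ∩ l) ∪ l ∩ j ∪ c, b ∪ j ∪ c ∪ c ∪ l), j ∪ l ∪ h(l, b, b) ∪ j ∪ c ∪ b ∩ l ∪ (l ∩ j) ∩ l ∩ b)) ∩ j) ∪ b
  Expand:  l ∪ b ∩ h(h(c ∪ c ∪ h(b, j, c) ∪ h(c, c, b) ∪ h(j, j, c) ∪ j, h(c ∩ j, b ∩ b ∩ j ∩ l, h(j, b, c)), j ∩ j ∪ j ∩ j), h(b ∪ b ∪ b ∩ j ∩ j ∪ c ∪ c ∪ j ∪ j, b ∩ l ∪ c ∪ j ∩ l ∪ l, b ∪ c ∪ c ∪ j ∪ l), b ∩ j ∩ l ∩ l ∪ b ∩ l ∪ c ∪ h(l, b, b) ∪ j ∪ j ∪ l) ∩ j ∩ j ∪ b
  Sort:  b ∪ b ∩ h(h(c ∪ c ∪ h(b, j, c) ∪ h(c, c, b) ∪ h(j, j, c) ∪ j, h(c ∩ j, b ∩ b ∩ j ∩ l, h(j, b, c)), j ∩ j ∪ j ∩ j), h(b ∪ b ∪ b ∩ j ∩ j ∪ c ∪ c ∪ j ∪ j, b ∩ l ∪ c ∪ j ∩ l ∪ l, b ∪ c ∪ c ∪ j ∪ l), b ∩ j ∩ l ∩ l ∪ b ∩ l ∪ c ∪ h(l, b, b) ∪ j ∪ j ∪ l) ∩ j ∩ j ∪ l
Right:  b ∪ l ∪ (j ∩ b) ∩ j ∩ h(h(c ∪ h(c, c, b) ∪ (h(b, j, c) ∪ (h(j, j, c) ∪ j)) ∪ c, h(j ∩ c, ((j ∩ b) ∩ b) ∩ l, h(j, b, c)), j ∩ j ∪ j ∩ j), h((c ∪ b) ∪ ((((b ∩ j ∩ j ∪ b) ∪ j) ∪ j) ∪ c), j ∩ l ∪ (l ∪ (c ∪ b ∩ l)), (c ∪ l) ∪ ((c ∪ j) ∪ b)), ((l ∪ c) ∪ h(l, b, b)) ∪ (j ∪ l ∩ b) ∪ (l ∩ j ∩ b ∩ l ∪ j))
  Un-nest:  b ∪ l ∪ b ∩ h(h(c ∪ c ∪ h(b, j, c) ∪ h(c, c, b) ∪ h(j, j, c) ∪ j, h(c ∩ j, b ∩ b ∩ j ∩ l, h(j, b, c)), j ∩ j ∪ j ∩ j), h(b ∪ b ∪ b ∩ j ∩ j ∪ c ∪ c ∪ j ∪ j, b ∩ l ∪ c ∪ j ∩ l ∪ l, b ∪ c ∪ c ∪ j ∪ l), b ∩ j ∩ l ∩ l ∪ b ∩ l ∪ c ∪ h(l, b, b) ∪ j ∪ j ∪ l) ∩ j ∩ j
  Sort arguments:  b ∪ b ∩ h(h(c ∪ c ∪ h(b, j, c) ∪ h(c, c, b) ∪ h(j, j, c) ∪ j, h(c ∩ j, b ∩ b ∩ j ∩ l, h(j, b, c)), j ∩ j ∪ j ∩ j), h(b ∪ b ∪ b ∩ j ∩ j ∪ c ∪ c ∪ j ∪ j, b ∩ l ∪ c ∪ j ∩ l ∪ l, b ∪ c ∪ c ∪ j ∪ l), b ∩ j ∩ l ∩ l ∪ b ∩ l ∪ c ∪ h(l, b, b) ∪ j ∪ j ∪ l) ∩ j ∩ j ∪ l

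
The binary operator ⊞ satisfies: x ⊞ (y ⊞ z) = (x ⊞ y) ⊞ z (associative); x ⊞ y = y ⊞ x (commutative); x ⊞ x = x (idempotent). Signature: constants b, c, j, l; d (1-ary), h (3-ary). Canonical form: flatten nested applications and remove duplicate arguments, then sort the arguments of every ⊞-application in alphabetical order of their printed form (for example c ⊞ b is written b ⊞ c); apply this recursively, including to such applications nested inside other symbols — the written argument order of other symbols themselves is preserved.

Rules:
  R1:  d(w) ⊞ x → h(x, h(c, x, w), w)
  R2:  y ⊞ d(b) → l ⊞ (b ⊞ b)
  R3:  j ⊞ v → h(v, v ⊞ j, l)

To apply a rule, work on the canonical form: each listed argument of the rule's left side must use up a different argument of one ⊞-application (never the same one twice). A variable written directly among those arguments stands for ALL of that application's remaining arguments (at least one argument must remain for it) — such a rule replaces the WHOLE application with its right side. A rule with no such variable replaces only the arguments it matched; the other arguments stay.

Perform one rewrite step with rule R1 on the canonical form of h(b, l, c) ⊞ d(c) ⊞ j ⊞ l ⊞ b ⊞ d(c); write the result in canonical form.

Canonical form:  b ⊞ d(c) ⊞ h(b, l, c) ⊞ j ⊞ l
R1 matches:  uses d(c);  w := c, x := b ⊞ h(b, l, c) ⊞ j ⊞ l
Every leftover argument binds to the variable; the entire application is replaced.
New term:  h(b ⊞ h(b, l, c) ⊞ j ⊞ l, h(c, b ⊞ h(b, l, c) ⊞ j ⊞ l, c), c)

Answer: h(b ⊞ h(b, l, c) ⊞ j ⊞ l, h(c, b ⊞ h(b, l, c) ⊞ j ⊞ l, c), c)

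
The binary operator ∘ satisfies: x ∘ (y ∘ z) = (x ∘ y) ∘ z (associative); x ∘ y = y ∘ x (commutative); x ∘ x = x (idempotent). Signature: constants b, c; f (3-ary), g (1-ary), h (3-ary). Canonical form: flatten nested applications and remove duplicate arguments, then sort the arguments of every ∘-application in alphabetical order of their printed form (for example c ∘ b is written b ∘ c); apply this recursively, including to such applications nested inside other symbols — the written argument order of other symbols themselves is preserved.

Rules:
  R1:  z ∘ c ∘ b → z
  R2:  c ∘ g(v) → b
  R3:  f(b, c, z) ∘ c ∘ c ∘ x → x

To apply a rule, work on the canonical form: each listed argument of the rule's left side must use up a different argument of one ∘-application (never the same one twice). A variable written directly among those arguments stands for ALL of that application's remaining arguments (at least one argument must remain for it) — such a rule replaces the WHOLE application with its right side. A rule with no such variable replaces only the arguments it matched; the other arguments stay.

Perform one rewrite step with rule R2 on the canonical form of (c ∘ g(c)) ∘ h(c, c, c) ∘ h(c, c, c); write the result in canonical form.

Answer: b ∘ h(c, c, c)

Derivation:
Canonical form:  c ∘ g(c) ∘ h(c, c, c)
R2 matches:  uses c, g(c);  v := c
Giving:  b ∘ h(c, c, c)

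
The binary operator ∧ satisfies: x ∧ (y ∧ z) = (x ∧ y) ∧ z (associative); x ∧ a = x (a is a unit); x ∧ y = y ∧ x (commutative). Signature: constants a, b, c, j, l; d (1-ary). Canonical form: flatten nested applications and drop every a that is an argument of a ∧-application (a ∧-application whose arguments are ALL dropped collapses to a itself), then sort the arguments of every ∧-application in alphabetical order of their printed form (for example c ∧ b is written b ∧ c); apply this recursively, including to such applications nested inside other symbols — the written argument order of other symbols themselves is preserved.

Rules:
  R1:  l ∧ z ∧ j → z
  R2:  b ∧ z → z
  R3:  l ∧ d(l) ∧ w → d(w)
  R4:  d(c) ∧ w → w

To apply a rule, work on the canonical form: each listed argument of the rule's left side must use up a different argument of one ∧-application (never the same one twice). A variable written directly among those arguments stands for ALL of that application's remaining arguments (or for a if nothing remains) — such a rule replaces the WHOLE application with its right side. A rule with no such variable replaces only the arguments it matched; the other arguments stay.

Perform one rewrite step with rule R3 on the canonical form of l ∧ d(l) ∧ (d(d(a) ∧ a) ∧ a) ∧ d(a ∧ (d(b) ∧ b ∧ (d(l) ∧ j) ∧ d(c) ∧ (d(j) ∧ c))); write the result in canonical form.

Canonical form:  d(b ∧ c ∧ d(b) ∧ d(c) ∧ d(j) ∧ d(l) ∧ j) ∧ d(d(a)) ∧ d(l) ∧ l
Apply R3:  consuming d(l), l;  w := d(b ∧ c ∧ d(b) ∧ d(c) ∧ d(j) ∧ d(l) ∧ j) ∧ d(d(a))
The variable takes the whole remainder — replace the entire application.
Giving:  d(d(b ∧ c ∧ d(b) ∧ d(c) ∧ d(j) ∧ d(l) ∧ j) ∧ d(d(a)))

Answer: d(d(b ∧ c ∧ d(b) ∧ d(c) ∧ d(j) ∧ d(l) ∧ j) ∧ d(d(a)))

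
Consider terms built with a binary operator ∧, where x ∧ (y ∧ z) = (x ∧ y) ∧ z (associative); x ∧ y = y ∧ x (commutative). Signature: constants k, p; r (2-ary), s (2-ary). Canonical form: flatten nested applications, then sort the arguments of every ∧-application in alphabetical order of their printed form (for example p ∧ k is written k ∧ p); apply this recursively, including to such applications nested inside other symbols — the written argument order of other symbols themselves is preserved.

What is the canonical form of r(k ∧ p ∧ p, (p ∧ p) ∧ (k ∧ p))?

Answer: r(k ∧ p ∧ p, k ∧ p ∧ p ∧ p)

Derivation:
Work inside:  (p ∧ p) ∧ (k ∧ p)
Merge nested applications:  p ∧ p ∧ k ∧ p
Order the arguments:  k ∧ p ∧ p ∧ p
Rebuild:  r(k ∧ p ∧ p, k ∧ p ∧ p ∧ p)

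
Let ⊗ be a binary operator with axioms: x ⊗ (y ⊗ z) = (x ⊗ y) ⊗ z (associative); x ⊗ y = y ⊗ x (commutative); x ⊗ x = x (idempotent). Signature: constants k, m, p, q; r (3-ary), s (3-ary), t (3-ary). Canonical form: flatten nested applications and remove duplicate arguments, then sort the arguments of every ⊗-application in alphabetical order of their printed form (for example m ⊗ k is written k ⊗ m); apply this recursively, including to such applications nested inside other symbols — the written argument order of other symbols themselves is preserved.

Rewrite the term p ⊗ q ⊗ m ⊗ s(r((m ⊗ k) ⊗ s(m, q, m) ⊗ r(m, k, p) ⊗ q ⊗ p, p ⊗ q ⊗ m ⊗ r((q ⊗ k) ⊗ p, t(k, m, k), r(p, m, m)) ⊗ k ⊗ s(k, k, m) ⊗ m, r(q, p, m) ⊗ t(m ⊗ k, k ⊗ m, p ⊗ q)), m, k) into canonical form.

Answer: m ⊗ p ⊗ q ⊗ s(r(k ⊗ m ⊗ p ⊗ q ⊗ r(m, k, p) ⊗ s(m, q, m), k ⊗ m ⊗ p ⊗ q ⊗ r(k ⊗ p ⊗ q, t(k, m, k), r(p, m, m)) ⊗ s(k, k, m), r(q, p, m) ⊗ t(k ⊗ m, k ⊗ m, p ⊗ q)), m, k)

Derivation:
Canonicalize subterm:  s(r((m ⊗ k) ⊗ s(m, q, m) ⊗ r(m, k, p) ⊗ q ⊗ p, p ⊗ q ⊗ m ⊗ r((q ⊗ k) ⊗ p, t(k, m, k), r(p, m, m)) ⊗ k ⊗ s(k, k, m) ⊗ m, r(q, p, m) ⊗ t(m ⊗ k, k ⊗ m, p ⊗ q)), m, k)  →  s(r(k ⊗ m ⊗ p ⊗ q ⊗ r(m, k, p) ⊗ s(m, q, m), k ⊗ m ⊗ p ⊗ q ⊗ r(k ⊗ p ⊗ q, t(k, m, k), r(p, m, m)) ⊗ s(k, k, m), r(q, p, m) ⊗ t(k ⊗ m, k ⊗ m, p ⊗ q)), m, k)
Order the arguments:  m ⊗ p ⊗ q ⊗ s(r(k ⊗ m ⊗ p ⊗ q ⊗ r(m, k, p) ⊗ s(m, q, m), k ⊗ m ⊗ p ⊗ q ⊗ r(k ⊗ p ⊗ q, t(k, m, k), r(p, m, m)) ⊗ s(k, k, m), r(q, p, m) ⊗ t(k ⊗ m, k ⊗ m, p ⊗ q)), m, k)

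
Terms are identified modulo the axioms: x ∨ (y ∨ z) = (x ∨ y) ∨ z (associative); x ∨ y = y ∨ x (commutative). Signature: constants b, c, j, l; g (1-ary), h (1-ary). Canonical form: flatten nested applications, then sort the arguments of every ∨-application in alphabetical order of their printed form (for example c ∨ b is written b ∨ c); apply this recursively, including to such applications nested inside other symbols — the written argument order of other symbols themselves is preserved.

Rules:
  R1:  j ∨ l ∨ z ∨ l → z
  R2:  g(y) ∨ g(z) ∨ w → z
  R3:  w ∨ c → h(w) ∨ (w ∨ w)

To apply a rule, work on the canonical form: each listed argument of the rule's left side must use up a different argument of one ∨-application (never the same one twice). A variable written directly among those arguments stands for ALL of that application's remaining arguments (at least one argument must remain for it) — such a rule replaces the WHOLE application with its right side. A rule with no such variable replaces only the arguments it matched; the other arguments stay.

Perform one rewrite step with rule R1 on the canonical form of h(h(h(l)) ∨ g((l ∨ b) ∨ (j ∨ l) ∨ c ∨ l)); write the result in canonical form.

Canonical form:  h(g(b ∨ c ∨ j ∨ l ∨ l ∨ l) ∨ h(h(l)))
Match R1:  consume j, l, l;  z := b ∨ c ∨ l
Every leftover argument binds to the variable; the entire application is replaced.
Giving:  h(g(b ∨ c ∨ l) ∨ h(h(l)))

Answer: h(g(b ∨ c ∨ l) ∨ h(h(l)))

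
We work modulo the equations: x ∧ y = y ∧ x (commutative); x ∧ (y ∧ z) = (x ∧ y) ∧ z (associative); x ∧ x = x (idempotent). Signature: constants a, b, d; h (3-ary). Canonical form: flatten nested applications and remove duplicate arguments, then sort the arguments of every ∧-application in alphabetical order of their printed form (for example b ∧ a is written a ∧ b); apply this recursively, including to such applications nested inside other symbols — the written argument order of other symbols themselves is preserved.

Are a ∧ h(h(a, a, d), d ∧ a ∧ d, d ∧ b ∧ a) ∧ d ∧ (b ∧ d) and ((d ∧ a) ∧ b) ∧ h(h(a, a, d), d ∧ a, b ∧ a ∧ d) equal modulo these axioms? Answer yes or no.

Answer: yes — both canonical forms are a ∧ b ∧ d ∧ h(h(a, a, d), a ∧ d, a ∧ b ∧ d)

Derivation:
Left:  a ∧ h(h(a, a, d), d ∧ a ∧ d, d ∧ b ∧ a) ∧ d ∧ (b ∧ d)
  Merge nested applications:  a ∧ h(h(a, a, d), d ∧ a ∧ d, d ∧ b ∧ a) ∧ d ∧ b ∧ d
  Inside:  h(h(a, a, d), d ∧ a ∧ d, d ∧ b ∧ a)  →  h(h(a, a, d), a ∧ d, a ∧ b ∧ d)
  Idempotence:  drop duplicate d
  Sort arguments:  a ∧ b ∧ d ∧ h(h(a, a, d), a ∧ d, a ∧ b ∧ d)
Right:  ((d ∧ a) ∧ b) ∧ h(h(a, a, d), d ∧ a, b ∧ a ∧ d)
  Flatten:  d ∧ a ∧ b ∧ h(h(a, a, d), d ∧ a, b ∧ a ∧ d)
  Simplify inside:  h(h(a, a, d), d ∧ a, b ∧ a ∧ d)  →  h(h(a, a, d), a ∧ d, a ∧ b ∧ d)
  Sort arguments:  a ∧ b ∧ d ∧ h(h(a, a, d), a ∧ d, a ∧ b ∧ d)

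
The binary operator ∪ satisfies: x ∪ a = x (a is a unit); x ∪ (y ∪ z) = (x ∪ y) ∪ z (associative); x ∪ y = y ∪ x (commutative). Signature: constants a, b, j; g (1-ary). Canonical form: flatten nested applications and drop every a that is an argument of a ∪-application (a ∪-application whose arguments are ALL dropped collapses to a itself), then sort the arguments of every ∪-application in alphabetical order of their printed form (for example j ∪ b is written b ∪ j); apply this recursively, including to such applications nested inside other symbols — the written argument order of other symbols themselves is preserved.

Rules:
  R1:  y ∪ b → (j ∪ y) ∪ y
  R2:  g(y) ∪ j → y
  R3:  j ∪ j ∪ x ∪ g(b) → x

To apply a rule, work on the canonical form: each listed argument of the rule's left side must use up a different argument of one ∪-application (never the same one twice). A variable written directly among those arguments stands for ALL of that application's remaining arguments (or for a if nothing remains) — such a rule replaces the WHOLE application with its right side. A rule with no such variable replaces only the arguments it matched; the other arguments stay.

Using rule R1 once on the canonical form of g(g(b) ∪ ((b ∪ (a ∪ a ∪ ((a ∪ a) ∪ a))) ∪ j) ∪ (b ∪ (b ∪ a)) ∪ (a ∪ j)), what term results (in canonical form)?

Canonical form:  g(b ∪ b ∪ b ∪ g(b) ∪ j ∪ j)
R1 matches:  uses b;  y := b ∪ b ∪ g(b) ∪ j ∪ j
The variable takes the whole remainder — replace the entire application.
Giving:  g(b ∪ b ∪ b ∪ b ∪ g(b) ∪ g(b) ∪ j ∪ j ∪ j ∪ j ∪ j)

Answer: g(b ∪ b ∪ b ∪ b ∪ g(b) ∪ g(b) ∪ j ∪ j ∪ j ∪ j ∪ j)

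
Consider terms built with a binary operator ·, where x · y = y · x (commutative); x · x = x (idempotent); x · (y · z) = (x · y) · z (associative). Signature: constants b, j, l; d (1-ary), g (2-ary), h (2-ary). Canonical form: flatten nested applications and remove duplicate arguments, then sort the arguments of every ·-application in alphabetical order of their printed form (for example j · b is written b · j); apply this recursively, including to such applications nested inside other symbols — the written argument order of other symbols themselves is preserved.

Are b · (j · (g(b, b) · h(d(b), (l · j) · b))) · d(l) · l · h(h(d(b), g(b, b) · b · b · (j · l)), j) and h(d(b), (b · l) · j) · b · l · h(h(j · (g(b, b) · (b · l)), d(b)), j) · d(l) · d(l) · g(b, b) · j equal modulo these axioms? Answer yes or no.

Left:  b · (j · (g(b, b) · h(d(b), (l · j) · b))) · d(l) · l · h(h(d(b), g(b, b) · b · b · (j · l)), j)
  Un-nest:  b · j · g(b, b) · h(d(b), (l · j) · b) · d(l) · l · h(h(d(b), g(b, b) · b · b · (j · l)), j)
  Canonicalize subterm:  h(d(b), (l · j) · b)  →  h(d(b), b · j · l)
  Canonicalize subterm:  h(h(d(b), g(b, b) · b · b · (j · l)), j)  →  h(h(d(b), b · g(b, b) · j · l), j)
  Sort:  b · d(l) · g(b, b) · h(d(b), b · j · l) · h(h(d(b), b · g(b, b) · j · l), j) · j · l
Right:  h(d(b), (b · l) · j) · b · l · h(h(j · (g(b, b) · (b · l)), d(b)), j) · d(l) · d(l) · g(b, b) · j
  Canonicalize subterm:  h(d(b), (b · l) · j)  →  h(d(b), b · j · l)
  Canonicalize subterm:  h(h(j · (g(b, b) · (b · l)), d(b)), j)  →  h(h(b · g(b, b) · j · l, d(b)), j)
  Deduplicate:  drop duplicate d(l)
  Sort:  b · d(l) · g(b, b) · h(d(b), b · j · l) · h(h(b · g(b, b) · j · l, d(b)), j) · j · l

Answer: no — b · d(l) · g(b, b) · h(d(b), b · j · l) · h(h(d(b), b · g(b, b) · j · l), j) · j · l vs b · d(l) · g(b, b) · h(d(b), b · j · l) · h(h(b · g(b, b) · j · l, d(b)), j) · j · l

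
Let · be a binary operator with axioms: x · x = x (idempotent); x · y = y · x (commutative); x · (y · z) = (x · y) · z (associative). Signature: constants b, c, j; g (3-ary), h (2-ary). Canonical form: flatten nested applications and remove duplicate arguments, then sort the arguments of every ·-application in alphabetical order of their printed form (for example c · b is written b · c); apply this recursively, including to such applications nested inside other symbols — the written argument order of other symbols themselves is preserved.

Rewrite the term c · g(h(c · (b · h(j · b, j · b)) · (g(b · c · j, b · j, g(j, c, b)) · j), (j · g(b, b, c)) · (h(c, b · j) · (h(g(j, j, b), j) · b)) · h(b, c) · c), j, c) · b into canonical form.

Canonicalize subterm:  g(h(c · (b · h(j · b, j · b)) · (g(b · c · j, b · j, g(j, c, b)) · j), (j · g(b, b, c)) · (h(c, b · j) · (h(g(j, j, b), j) · b)) · h(b, c) · c), j, c)  →  g(h(b · c · g(b · c · j, b · j, g(j, c, b)) · h(b · j, b · j) · j, b · c · g(b, b, c) · h(b, c) · h(c, b · j) · h(g(j, j, b), j) · j), j, c)
Sort arguments:  b · c · g(h(b · c · g(b · c · j, b · j, g(j, c, b)) · h(b · j, b · j) · j, b · c · g(b, b, c) · h(b, c) · h(c, b · j) · h(g(j, j, b), j) · j), j, c)

Answer: b · c · g(h(b · c · g(b · c · j, b · j, g(j, c, b)) · h(b · j, b · j) · j, b · c · g(b, b, c) · h(b, c) · h(c, b · j) · h(g(j, j, b), j) · j), j, c)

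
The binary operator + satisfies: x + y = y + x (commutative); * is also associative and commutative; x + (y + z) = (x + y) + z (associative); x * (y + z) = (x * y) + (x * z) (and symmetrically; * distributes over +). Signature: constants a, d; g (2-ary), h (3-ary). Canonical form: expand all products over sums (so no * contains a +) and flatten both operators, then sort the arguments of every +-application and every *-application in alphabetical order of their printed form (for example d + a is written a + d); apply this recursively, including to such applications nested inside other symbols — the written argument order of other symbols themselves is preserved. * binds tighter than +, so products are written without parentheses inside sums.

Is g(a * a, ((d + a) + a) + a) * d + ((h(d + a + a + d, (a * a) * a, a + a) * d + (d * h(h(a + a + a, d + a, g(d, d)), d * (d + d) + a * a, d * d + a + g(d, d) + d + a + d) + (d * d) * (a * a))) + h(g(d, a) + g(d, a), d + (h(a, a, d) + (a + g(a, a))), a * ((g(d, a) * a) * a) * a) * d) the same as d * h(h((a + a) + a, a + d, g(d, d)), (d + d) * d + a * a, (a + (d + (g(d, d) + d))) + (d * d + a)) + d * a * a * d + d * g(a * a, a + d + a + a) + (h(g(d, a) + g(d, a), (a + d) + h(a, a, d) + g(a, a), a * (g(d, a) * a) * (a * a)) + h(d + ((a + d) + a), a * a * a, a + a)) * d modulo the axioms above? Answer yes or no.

Left:  g(a * a, ((d + a) + a) + a) * d + ((h(d + a + a + d, (a * a) * a, a + a) * d + (d * h(h(a + a + a, d + a, g(d, d)), d * (d + d) + a * a, d * d + a + g(d, d) + d + a + d) + (d * d) * (a * a))) + h(g(d, a) + g(d, a), d + (h(a, a, d) + (a + g(a, a))), a * ((g(d, a) * a) * a) * a) * d)
  Expand:  d * g(a * a, a + a + a + d) + d * h(a + a + d + d, a * a * a, a + a) + d * h(h(a + a + a, a + d, g(d, d)), a * a + d * d + d * d, a + a + d + d + d * d + g(d, d)) + a * a * d * d + d * h(g(d, a) + g(d, a), a + d + g(a, a) + h(a, a, d), a * a * a * a * g(d, a))
  Order the arguments:  a * a * d * d + d * g(a * a, a + a + a + d) + d * h(a + a + d + d, a * a * a, a + a) + d * h(g(d, a) + g(d, a), a + d + g(a, a) + h(a, a, d), a * a * a * a * g(d, a)) + d * h(h(a + a + a, a + d, g(d, d)), a * a + d * d + d * d, a + a + d + d + d * d + g(d, d))
Right:  d * h(h((a + a) + a, a + d, g(d, d)), (d + d) * d + a * a, (a + (d + (g(d, d) + d))) + (d * d + a)) + d * a * a * d + d * g(a * a, a + d + a + a) + (h(g(d, a) + g(d, a), (a + d) + h(a, a, d) + g(a, a), a * (g(d, a) * a) * (a * a)) + h(d + ((a + d) + a), a * a * a, a + a)) * d
  Expand products over sums:  d * h(h(a + a + a, a + d, g(d, d)), a * a + d * d + d * d, a + a + d + d + d * d + g(d, d)) + a * a * d * d + d * g(a * a, a + a + a + d) + d * h(g(d, a) + g(d, a), a + d + g(a, a) + h(a, a, d), a * a * a * a * g(d, a)) + d * h(a + a + d + d, a * a * a, a + a)
  Order the arguments:  a * a * d * d + d * g(a * a, a + a + a + d) + d * h(a + a + d + d, a * a * a, a + a) + d * h(g(d, a) + g(d, a), a + d + g(a, a) + h(a, a, d), a * a * a * a * g(d, a)) + d * h(h(a + a + a, a + d, g(d, d)), a * a + d * d + d * d, a + a + d + d + d * d + g(d, d))

Answer: yes — both canonical forms are a * a * d * d + d * g(a * a, a + a + a + d) + d * h(a + a + d + d, a * a * a, a + a) + d * h(g(d, a) + g(d, a), a + d + g(a, a) + h(a, a, d), a * a * a * a * g(d, a)) + d * h(h(a + a + a, a + d, g(d, d)), a * a + d * d + d * d, a + a + d + d + d * d + g(d, d))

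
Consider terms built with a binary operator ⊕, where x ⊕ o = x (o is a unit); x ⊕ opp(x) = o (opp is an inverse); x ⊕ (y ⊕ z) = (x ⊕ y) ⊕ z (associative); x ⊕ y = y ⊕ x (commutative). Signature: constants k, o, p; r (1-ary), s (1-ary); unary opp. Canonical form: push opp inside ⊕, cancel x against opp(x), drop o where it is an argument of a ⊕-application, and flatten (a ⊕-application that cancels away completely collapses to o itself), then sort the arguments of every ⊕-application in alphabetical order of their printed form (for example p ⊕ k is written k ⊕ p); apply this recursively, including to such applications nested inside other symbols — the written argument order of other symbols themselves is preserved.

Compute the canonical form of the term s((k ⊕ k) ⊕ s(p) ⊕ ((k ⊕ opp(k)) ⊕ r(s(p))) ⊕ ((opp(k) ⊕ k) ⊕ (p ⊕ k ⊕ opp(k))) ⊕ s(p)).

Answer: s(k ⊕ k ⊕ p ⊕ r(s(p)) ⊕ s(p) ⊕ s(p))

Derivation:
Work inside:  (k ⊕ k) ⊕ s(p) ⊕ ((k ⊕ opp(k)) ⊕ r(s(p))) ⊕ ((opp(k) ⊕ k) ⊕ (p ⊕ k ⊕ opp(k))) ⊕ s(p)
Collect:  k ⊕ k ⊕ s(p) ⊕ s(p) ⊕ r(s(p)) ⊕ p
Sort arguments:  k ⊕ k ⊕ p ⊕ r(s(p)) ⊕ s(p) ⊕ s(p)
Rebuild:  s(k ⊕ k ⊕ p ⊕ r(s(p)) ⊕ s(p) ⊕ s(p))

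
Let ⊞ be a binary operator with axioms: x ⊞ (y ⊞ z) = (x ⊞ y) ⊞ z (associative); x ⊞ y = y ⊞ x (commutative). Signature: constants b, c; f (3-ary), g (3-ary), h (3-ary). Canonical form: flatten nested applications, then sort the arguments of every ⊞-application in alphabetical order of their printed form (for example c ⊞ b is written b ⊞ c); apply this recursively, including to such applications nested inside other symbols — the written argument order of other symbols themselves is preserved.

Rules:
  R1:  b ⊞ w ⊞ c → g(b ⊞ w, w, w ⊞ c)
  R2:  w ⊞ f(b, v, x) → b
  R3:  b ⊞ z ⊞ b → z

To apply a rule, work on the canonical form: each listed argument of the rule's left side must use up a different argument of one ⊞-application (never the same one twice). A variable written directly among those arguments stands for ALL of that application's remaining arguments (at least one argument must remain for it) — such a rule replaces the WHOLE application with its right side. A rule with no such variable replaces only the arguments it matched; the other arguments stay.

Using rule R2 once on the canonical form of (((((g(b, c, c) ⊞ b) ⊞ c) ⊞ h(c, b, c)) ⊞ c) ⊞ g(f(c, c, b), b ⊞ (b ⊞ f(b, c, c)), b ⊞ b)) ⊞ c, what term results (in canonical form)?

Canonical form:  b ⊞ c ⊞ c ⊞ c ⊞ g(b, c, c) ⊞ g(f(c, c, b), b ⊞ b ⊞ f(b, c, c), b ⊞ b) ⊞ h(c, b, c)
Apply R2:  consuming f(b, c, c);  v := c, w := b ⊞ b, x := c
Every leftover argument binds to the variable; the entire application is replaced.
Result:  b ⊞ c ⊞ c ⊞ c ⊞ g(b, c, c) ⊞ g(f(c, c, b), b, b ⊞ b) ⊞ h(c, b, c)

Answer: b ⊞ c ⊞ c ⊞ c ⊞ g(b, c, c) ⊞ g(f(c, c, b), b, b ⊞ b) ⊞ h(c, b, c)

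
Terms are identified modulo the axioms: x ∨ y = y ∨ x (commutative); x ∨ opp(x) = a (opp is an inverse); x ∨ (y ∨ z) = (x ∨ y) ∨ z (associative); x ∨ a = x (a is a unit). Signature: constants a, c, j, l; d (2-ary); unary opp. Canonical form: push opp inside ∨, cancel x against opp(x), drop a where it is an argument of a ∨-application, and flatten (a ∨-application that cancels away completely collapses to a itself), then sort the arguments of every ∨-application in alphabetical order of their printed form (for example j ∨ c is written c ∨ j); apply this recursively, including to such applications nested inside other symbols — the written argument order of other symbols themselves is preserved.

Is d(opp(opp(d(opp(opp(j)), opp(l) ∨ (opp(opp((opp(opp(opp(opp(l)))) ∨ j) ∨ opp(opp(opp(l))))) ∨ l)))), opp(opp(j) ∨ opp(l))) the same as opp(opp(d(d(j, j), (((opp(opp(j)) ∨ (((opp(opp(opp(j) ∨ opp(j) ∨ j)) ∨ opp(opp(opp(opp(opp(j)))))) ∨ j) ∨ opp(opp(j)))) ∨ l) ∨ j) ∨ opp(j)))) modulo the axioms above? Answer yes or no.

Answer: yes — both canonical forms are d(d(j, j), j ∨ l)

Derivation:
Left:  d(opp(opp(d(opp(opp(j)), opp(l) ∨ (opp(opp((opp(opp(opp(opp(l)))) ∨ j) ∨ opp(opp(opp(l))))) ∨ l)))), opp(opp(j) ∨ opp(l)))
  Focus inside:  opp(l) ∨ (opp(opp((opp(opp(opp(opp(l)))) ∨ j) ∨ opp(opp(opp(l))))) ∨ l)
  Push opp inside:  distribute opp over ∨ and collapse double opp
  Inverses cancel:  l cancels
  Collect terms:  j
  Reassemble:  d(d(j, j), j ∨ l)
Right:  opp(opp(d(d(j, j), (((opp(opp(j)) ∨ (((opp(opp(opp(j) ∨ opp(j) ∨ j)) ∨ opp(opp(opp(opp(opp(j)))))) ∨ j) ∨ opp(opp(j)))) ∨ l) ∨ j) ∨ opp(j))))
  Push opp inside:  distribute opp over ∨ and collapse double opp
  Combine occurrences:  d(d(j, j), j ∨ l)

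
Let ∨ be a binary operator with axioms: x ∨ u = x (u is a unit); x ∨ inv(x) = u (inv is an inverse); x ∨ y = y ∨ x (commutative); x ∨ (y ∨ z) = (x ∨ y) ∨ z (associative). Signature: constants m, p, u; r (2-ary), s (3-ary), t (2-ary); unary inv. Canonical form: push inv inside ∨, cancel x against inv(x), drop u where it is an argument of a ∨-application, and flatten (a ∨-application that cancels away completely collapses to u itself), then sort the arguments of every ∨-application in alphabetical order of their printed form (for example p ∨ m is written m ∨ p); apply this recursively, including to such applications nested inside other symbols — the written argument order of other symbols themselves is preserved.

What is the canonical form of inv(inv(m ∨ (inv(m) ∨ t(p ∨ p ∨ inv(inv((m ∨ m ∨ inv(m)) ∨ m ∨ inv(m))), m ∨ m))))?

Push inv inside:  distribute inv over ∨ and collapse double inv
Cancel:  m cancels
Collect:  t(m ∨ p ∨ p, m ∨ m)

Answer: t(m ∨ p ∨ p, m ∨ m)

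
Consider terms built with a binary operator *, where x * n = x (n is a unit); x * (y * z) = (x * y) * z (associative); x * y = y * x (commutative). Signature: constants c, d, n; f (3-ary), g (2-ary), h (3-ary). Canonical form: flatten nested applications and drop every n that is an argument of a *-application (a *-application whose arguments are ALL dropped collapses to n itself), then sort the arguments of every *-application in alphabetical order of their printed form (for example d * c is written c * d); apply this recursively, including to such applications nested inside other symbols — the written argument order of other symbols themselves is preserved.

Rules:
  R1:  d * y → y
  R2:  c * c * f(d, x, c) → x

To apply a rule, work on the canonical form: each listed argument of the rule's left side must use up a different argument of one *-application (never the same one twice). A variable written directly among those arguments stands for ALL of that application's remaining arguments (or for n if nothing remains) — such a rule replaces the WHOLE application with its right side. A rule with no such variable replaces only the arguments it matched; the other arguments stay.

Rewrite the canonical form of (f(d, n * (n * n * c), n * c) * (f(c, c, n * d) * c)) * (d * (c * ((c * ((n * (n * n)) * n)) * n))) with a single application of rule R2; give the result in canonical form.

Answer: c * c * d * f(c, c, d)

Derivation:
Canonical form:  c * c * c * d * f(c, c, d) * f(d, c, c)
Match R2:  consume c, c, f(d, c, c);  x := c
Giving:  c * c * d * f(c, c, d)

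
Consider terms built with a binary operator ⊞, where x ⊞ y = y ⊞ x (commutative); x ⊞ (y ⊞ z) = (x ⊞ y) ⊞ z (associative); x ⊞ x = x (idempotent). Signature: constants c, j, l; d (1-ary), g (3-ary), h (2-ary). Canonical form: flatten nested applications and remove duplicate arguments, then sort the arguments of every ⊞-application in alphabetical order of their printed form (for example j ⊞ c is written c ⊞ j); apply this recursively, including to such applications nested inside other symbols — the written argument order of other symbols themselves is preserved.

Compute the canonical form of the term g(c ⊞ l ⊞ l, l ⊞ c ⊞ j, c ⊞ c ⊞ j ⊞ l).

Work inside:  c ⊞ c ⊞ j ⊞ l
Idempotence:  drop duplicate c
Sort arguments:  c ⊞ j ⊞ l
Reassemble:  g(c ⊞ l, c ⊞ j ⊞ l, c ⊞ j ⊞ l)

Answer: g(c ⊞ l, c ⊞ j ⊞ l, c ⊞ j ⊞ l)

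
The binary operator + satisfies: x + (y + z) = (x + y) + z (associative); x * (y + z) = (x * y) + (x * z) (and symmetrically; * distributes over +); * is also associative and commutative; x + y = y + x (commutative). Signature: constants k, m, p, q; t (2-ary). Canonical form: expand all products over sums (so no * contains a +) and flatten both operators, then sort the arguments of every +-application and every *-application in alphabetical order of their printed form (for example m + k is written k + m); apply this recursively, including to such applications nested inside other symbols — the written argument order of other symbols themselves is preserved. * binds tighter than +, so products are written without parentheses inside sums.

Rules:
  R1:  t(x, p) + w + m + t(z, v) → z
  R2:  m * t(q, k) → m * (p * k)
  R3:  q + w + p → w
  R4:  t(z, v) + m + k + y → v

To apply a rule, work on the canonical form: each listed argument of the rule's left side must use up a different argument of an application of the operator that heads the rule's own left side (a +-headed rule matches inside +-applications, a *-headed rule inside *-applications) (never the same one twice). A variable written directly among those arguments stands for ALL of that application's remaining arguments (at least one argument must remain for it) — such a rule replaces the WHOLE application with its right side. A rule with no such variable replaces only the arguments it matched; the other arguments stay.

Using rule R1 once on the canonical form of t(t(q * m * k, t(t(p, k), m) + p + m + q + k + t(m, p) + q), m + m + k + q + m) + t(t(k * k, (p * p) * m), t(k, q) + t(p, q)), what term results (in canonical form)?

Answer: t(t(k * k, m * p * p), t(k, q) + t(p, q)) + t(t(k * m * q, t(p, k)), k + m + m + m + q)

Derivation:
Canonical form:  t(t(k * k, m * p * p), t(k, q) + t(p, q)) + t(t(k * m * q, k + m + p + q + q + t(m, p) + t(t(p, k), m)), k + m + m + m + q)
R1 matches:  uses m, t(m, p), t(t(p, k), m);  v := m, w := k + p + q + q, x := m, z := t(p, k)
The extension variable absorbs all remaining arguments, so the whole application is rewritten.
Giving:  t(t(k * k, m * p * p), t(k, q) + t(p, q)) + t(t(k * m * q, t(p, k)), k + m + m + m + q)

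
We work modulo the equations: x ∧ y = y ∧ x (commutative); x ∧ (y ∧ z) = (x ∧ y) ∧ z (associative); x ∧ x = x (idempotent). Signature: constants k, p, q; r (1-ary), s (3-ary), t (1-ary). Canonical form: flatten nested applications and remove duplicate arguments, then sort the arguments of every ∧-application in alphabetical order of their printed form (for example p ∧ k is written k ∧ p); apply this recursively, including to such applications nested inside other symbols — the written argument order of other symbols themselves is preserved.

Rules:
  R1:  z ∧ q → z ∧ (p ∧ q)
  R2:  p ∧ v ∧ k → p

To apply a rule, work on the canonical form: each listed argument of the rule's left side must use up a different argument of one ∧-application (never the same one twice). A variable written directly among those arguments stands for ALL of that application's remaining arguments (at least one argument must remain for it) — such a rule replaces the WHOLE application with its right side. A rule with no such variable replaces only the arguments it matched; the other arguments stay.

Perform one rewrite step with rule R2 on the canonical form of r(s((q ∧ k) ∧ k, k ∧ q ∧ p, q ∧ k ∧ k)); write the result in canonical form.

Canonical form:  r(s(k ∧ q, k ∧ p ∧ q, k ∧ q))
Apply R2:  consuming k, p;  v := q
The extension variable absorbs all remaining arguments, so the whole application is rewritten.
New term:  r(s(k ∧ q, p, k ∧ q))

Answer: r(s(k ∧ q, p, k ∧ q))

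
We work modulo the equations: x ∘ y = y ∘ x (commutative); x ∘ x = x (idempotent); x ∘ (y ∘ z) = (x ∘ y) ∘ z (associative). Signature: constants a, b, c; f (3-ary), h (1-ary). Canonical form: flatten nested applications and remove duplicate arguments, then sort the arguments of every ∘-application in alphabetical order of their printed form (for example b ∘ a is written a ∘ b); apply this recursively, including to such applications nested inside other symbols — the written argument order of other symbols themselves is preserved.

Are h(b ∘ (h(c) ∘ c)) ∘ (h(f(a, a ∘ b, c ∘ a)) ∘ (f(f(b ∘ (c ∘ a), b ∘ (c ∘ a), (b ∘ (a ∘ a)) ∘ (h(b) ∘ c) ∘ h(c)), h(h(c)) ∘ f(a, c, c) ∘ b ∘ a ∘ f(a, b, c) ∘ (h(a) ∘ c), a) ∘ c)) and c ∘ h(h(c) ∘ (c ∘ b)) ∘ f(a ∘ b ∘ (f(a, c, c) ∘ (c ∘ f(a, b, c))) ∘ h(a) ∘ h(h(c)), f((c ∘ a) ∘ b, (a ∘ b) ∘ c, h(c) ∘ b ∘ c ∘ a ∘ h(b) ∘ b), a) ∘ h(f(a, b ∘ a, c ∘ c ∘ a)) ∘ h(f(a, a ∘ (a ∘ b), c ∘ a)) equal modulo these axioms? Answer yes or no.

Answer: no — c ∘ f(f(a ∘ b ∘ c, a ∘ b ∘ c, a ∘ b ∘ c ∘ h(b) ∘ h(c)), a ∘ b ∘ c ∘ f(a, b, c) ∘ f(a, c, c) ∘ h(a) ∘ h(h(c)), a) ∘ h(b ∘ c ∘ h(c)) ∘ h(f(a, a ∘ b, a ∘ c)) vs c ∘ f(a ∘ b ∘ c ∘ f(a, b, c) ∘ f(a, c, c) ∘ h(a) ∘ h(h(c)), f(a ∘ b ∘ c, a ∘ b ∘ c, a ∘ b ∘ c ∘ h(b) ∘ h(c)), a) ∘ h(b ∘ c ∘ h(c)) ∘ h(f(a, a ∘ b, a ∘ c))

Derivation:
Left:  h(b ∘ (h(c) ∘ c)) ∘ (h(f(a, a ∘ b, c ∘ a)) ∘ (f(f(b ∘ (c ∘ a), b ∘ (c ∘ a), (b ∘ (a ∘ a)) ∘ (h(b) ∘ c) ∘ h(c)), h(h(c)) ∘ f(a, c, c) ∘ b ∘ a ∘ f(a, b, c) ∘ (h(a) ∘ c), a) ∘ c))
  Merge nested applications:  h(b ∘ (h(c) ∘ c)) ∘ h(f(a, a ∘ b, c ∘ a)) ∘ f(f(b ∘ (c ∘ a), b ∘ (c ∘ a), (b ∘ (a ∘ a)) ∘ (h(b) ∘ c) ∘ h(c)), h(h(c)) ∘ f(a, c, c) ∘ b ∘ a ∘ f(a, b, c) ∘ (h(a) ∘ c), a) ∘ c
  Simplify inside:  h(b ∘ (h(c) ∘ c))  →  h(b ∘ c ∘ h(c))
  Canonicalize subterm:  h(f(a, a ∘ b, c ∘ a))  →  h(f(a, a ∘ b, a ∘ c))
  Simplify inside:  f(f(b ∘ (c ∘ a), b ∘ (c ∘ a), (b ∘ (a ∘ a)) ∘ (h(b) ∘ c) ∘ h(c)), h(h(c)) ∘ f(a, c, c) ∘ b ∘ a ∘ f(a, b, c) ∘ (h(a) ∘ c), a)  →  f(f(a ∘ b ∘ c, a ∘ b ∘ c, a ∘ b ∘ c ∘ h(b) ∘ h(c)), a ∘ b ∘ c ∘ f(a, b, c) ∘ f(a, c, c) ∘ h(a) ∘ h(h(c)), a)
  Order the arguments:  c ∘ f(f(a ∘ b ∘ c, a ∘ b ∘ c, a ∘ b ∘ c ∘ h(b) ∘ h(c)), a ∘ b ∘ c ∘ f(a, b, c) ∘ f(a, c, c) ∘ h(a) ∘ h(h(c)), a) ∘ h(b ∘ c ∘ h(c)) ∘ h(f(a, a ∘ b, a ∘ c))
Right:  c ∘ h(h(c) ∘ (c ∘ b)) ∘ f(a ∘ b ∘ (f(a, c, c) ∘ (c ∘ f(a, b, c))) ∘ h(a) ∘ h(h(c)), f((c ∘ a) ∘ b, (a ∘ b) ∘ c, h(c) ∘ b ∘ c ∘ a ∘ h(b) ∘ b), a) ∘ h(f(a, b ∘ a, c ∘ c ∘ a)) ∘ h(f(a, a ∘ (a ∘ b), c ∘ a))
  Inside:  h(h(c) ∘ (c ∘ b))  →  h(b ∘ c ∘ h(c))
  Canonicalize subterm:  f(a ∘ b ∘ (f(a, c, c) ∘ (c ∘ f(a, b, c))) ∘ h(a) ∘ h(h(c)), f((c ∘ a) ∘ b, (a ∘ b) ∘ c, h(c) ∘ b ∘ c ∘ a ∘ h(b) ∘ b), a)  →  f(a ∘ b ∘ c ∘ f(a, b, c) ∘ f(a, c, c) ∘ h(a) ∘ h(h(c)), f(a ∘ b ∘ c, a ∘ b ∘ c, a ∘ b ∘ c ∘ h(b) ∘ h(c)), a)
  Canonicalize subterm:  h(f(a, b ∘ a, c ∘ c ∘ a))  →  h(f(a, a ∘ b, a ∘ c))
  Deduplicate:  drop duplicate h(f(a, a ∘ b, a ∘ c))
  Sort:  c ∘ f(a ∘ b ∘ c ∘ f(a, b, c) ∘ f(a, c, c) ∘ h(a) ∘ h(h(c)), f(a ∘ b ∘ c, a ∘ b ∘ c, a ∘ b ∘ c ∘ h(b) ∘ h(c)), a) ∘ h(b ∘ c ∘ h(c)) ∘ h(f(a, a ∘ b, a ∘ c))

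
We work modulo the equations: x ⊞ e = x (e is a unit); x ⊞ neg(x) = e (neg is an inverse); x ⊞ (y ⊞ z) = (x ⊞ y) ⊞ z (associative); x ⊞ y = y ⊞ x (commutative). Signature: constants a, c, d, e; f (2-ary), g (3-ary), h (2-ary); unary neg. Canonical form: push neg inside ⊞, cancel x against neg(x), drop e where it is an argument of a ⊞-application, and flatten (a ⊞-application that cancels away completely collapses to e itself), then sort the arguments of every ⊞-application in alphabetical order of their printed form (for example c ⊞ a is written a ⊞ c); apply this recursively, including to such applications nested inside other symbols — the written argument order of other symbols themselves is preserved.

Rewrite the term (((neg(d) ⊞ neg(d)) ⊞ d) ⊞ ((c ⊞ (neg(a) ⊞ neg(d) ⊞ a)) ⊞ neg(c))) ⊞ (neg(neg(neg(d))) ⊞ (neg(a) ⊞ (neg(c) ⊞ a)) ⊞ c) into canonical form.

Answer: neg(d) ⊞ neg(d) ⊞ neg(d)

Derivation:
Push neg inside:  distribute neg over ⊞ and collapse double neg
Inverses cancel:  c cancels; a cancels
Collect:  neg(d) ⊞ neg(d) ⊞ neg(d)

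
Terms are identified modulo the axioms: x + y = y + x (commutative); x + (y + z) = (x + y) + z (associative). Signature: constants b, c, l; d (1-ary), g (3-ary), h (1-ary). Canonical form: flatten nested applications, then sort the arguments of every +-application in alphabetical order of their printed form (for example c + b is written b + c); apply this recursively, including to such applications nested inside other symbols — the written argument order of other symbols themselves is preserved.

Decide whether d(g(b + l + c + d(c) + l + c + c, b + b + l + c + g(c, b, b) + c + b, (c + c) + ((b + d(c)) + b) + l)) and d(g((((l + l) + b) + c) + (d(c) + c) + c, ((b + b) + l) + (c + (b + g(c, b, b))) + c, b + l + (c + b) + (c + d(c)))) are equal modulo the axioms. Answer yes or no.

Left:  d(g(b + l + c + d(c) + l + c + c, b + b + l + c + g(c, b, b) + c + b, (c + c) + ((b + d(c)) + b) + l))
  Descend into:  (c + c) + ((b + d(c)) + b) + l
  Un-nest:  c + c + b + d(c) + b + l
  Sort arguments:  b + b + c + c + d(c) + l
  Rebuild:  d(g(b + c + c + c + d(c) + l + l, b + b + b + c + c + g(c, b, b) + l, b + b + c + c + d(c) + l))
Right:  d(g((((l + l) + b) + c) + (d(c) + c) + c, ((b + b) + l) + (c + (b + g(c, b, b))) + c, b + l + (c + b) + (c + d(c))))
  Focus inside:  ((b + b) + l) + (c + (b + g(c, b, b))) + c
  Flatten:  b + b + l + c + b + g(c, b, b) + c
  Order the arguments:  b + b + b + c + c + g(c, b, b) + l
  Reassemble:  d(g(b + c + c + c + d(c) + l + l, b + b + b + c + c + g(c, b, b) + l, b + b + c + c + d(c) + l))

Answer: yes — both canonical forms are d(g(b + c + c + c + d(c) + l + l, b + b + b + c + c + g(c, b, b) + l, b + b + c + c + d(c) + l))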